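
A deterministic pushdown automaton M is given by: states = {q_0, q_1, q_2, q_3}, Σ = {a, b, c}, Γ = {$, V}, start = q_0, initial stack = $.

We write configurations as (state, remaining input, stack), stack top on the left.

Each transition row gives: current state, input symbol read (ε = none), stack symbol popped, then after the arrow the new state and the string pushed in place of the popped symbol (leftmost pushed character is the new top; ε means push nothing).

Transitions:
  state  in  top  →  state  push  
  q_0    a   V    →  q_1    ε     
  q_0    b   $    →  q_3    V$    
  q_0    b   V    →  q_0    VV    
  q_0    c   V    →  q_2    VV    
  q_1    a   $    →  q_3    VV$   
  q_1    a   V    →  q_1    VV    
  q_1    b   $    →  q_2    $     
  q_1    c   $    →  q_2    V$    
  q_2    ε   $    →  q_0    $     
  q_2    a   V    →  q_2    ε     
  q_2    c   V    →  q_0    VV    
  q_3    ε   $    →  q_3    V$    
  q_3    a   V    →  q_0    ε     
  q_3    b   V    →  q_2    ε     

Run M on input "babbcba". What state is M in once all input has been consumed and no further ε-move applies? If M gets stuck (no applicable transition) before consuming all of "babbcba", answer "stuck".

(q_0, babbcba, $) ⊢ (q_3, abbcba, V$) ⊢ (q_0, bbcba, $) ⊢ (q_3, bcba, V$) ⊢ (q_2, cba, $) ⊢ (q_0, cba, $)
No transition for (q_0, c, top $); M blocks with input cba remaining.

stuck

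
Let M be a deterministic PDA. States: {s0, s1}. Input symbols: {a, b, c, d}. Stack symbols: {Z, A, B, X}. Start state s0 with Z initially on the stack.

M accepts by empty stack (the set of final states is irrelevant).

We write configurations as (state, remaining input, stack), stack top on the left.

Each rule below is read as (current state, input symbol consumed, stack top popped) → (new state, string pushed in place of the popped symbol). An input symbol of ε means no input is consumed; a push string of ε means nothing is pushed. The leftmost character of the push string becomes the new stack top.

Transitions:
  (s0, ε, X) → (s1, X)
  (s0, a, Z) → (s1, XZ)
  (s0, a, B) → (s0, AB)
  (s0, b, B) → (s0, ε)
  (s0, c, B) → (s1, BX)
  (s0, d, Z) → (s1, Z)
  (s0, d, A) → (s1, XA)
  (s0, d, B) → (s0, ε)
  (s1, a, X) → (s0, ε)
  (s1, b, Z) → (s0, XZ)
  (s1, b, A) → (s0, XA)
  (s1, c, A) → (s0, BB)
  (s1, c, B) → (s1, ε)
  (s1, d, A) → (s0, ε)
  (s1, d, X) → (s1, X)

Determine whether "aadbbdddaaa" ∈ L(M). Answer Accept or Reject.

Reject

(s0, aadbbdddaaa, Z)
  read a, top Z: go to s1, push XZ → (s1, adbbdddaaa, XZ)
  read a, top X: go to s0, push ε → (s0, dbbdddaaa, Z)
  read d, top Z: go to s1, push Z → (s1, bbdddaaa, Z)
  read b, top Z: go to s0, push XZ → (s0, bdddaaa, XZ)
  ε-move, top X: go to s1, push X → (s1, bdddaaa, XZ)
No transition applies at (s1, bdddaaa, XZ); input not fully consumed.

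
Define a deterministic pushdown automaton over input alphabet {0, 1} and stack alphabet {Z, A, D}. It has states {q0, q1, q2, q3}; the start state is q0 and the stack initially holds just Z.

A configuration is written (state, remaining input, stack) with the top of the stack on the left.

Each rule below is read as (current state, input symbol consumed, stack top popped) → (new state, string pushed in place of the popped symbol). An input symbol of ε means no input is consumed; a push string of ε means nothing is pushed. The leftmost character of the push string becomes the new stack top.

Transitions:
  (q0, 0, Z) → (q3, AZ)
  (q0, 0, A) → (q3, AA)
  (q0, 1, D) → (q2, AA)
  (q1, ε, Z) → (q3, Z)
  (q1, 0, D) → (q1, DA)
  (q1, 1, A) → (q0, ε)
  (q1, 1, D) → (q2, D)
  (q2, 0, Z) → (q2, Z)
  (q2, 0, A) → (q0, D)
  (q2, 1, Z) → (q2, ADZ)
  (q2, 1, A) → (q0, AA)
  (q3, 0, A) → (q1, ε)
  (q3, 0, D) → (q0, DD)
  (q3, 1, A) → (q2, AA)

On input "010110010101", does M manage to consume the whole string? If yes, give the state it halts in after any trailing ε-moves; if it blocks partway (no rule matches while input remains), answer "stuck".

q2

(q0, 010110010101, Z)
  read 0, top Z: go to q3, push AZ → (q3, 10110010101, AZ)
  read 1, top A: go to q2, push AA → (q2, 0110010101, AAZ)
  read 0, top A: go to q0, push D → (q0, 110010101, DAZ)
  read 1, top D: go to q2, push AA → (q2, 10010101, AAAZ)
  read 1, top A: go to q0, push AA → (q0, 0010101, AAAAZ)
  read 0, top A: go to q3, push AA → (q3, 010101, AAAAAZ)
  read 0, top A: go to q1, push ε → (q1, 10101, AAAAZ)
  read 1, top A: go to q0, push ε → (q0, 0101, AAAZ)
  read 0, top A: go to q3, push AA → (q3, 101, AAAAZ)
  read 1, top A: go to q2, push AA → (q2, 01, AAAAAZ)
  read 0, top A: go to q0, push D → (q0, 1, DAAAAZ)
  read 1, top D: go to q2, push AA → (q2, ε, AAAAAAZ)
All input consumed; M is in state q2.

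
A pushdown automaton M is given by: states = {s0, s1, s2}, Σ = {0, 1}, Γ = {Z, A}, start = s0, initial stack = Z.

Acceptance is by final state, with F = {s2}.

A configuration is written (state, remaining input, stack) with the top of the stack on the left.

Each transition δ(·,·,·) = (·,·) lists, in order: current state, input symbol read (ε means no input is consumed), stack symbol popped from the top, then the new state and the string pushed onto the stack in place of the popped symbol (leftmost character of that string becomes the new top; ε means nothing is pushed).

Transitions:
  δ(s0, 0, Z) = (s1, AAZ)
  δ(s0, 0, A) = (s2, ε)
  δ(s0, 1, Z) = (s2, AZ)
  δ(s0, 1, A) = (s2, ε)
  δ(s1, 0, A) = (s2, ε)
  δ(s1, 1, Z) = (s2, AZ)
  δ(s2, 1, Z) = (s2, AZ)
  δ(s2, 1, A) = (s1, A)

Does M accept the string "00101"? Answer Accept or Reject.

Accept

One accepting computation: (s0, 00101, Z) ⊢ (s1, 0101, AAZ) ⊢ (s2, 101, AZ) ⊢ (s1, 01, AZ) ⊢ (s2, 1, Z) ⊢ (s2, ε, AZ)
All input consumed and state s2 ∈ F.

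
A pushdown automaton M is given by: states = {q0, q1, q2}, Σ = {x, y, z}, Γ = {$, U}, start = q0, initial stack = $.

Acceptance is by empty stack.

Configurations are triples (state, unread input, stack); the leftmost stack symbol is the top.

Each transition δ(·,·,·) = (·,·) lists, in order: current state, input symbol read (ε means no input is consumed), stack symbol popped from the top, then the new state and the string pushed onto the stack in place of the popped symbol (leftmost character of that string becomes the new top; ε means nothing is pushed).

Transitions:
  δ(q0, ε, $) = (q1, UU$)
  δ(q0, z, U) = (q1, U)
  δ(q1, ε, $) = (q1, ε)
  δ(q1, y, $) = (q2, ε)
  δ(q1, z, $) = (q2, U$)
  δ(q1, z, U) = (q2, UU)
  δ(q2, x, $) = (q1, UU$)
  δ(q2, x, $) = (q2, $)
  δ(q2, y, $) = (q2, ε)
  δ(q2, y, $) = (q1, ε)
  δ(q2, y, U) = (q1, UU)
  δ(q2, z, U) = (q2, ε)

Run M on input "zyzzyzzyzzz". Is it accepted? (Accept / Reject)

No computation consumes all input and empties the stack.

Reject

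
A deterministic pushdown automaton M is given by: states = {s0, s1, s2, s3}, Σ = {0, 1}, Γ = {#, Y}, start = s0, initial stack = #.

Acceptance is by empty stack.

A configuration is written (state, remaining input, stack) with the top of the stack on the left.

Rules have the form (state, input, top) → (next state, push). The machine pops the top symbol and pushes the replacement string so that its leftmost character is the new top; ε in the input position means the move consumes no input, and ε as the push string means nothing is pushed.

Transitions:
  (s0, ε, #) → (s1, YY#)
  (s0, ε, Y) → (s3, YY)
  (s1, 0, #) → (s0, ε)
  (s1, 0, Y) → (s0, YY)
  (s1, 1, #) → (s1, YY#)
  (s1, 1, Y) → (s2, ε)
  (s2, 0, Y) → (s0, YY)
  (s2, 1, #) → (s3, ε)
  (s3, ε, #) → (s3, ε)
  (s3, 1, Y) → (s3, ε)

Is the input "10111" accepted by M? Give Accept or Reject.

(s0, 10111, #)
  ε-move, top #: go to s1, push YY# → (s1, 10111, YY#)
  read 1, top Y: go to s2, push ε → (s2, 0111, Y#)
  read 0, top Y: go to s0, push YY → (s0, 111, YY#)
  ε-move, top Y: go to s3, push YY → (s3, 111, YYY#)
  read 1, top Y: go to s3, push ε → (s3, 11, YY#)
  read 1, top Y: go to s3, push ε → (s3, 1, Y#)
  read 1, top Y: go to s3, push ε → (s3, ε, #)
  ε-move, top #: go to s3, push ε → (s3, ε, ε)
All input consumed and the stack is empty.

Accept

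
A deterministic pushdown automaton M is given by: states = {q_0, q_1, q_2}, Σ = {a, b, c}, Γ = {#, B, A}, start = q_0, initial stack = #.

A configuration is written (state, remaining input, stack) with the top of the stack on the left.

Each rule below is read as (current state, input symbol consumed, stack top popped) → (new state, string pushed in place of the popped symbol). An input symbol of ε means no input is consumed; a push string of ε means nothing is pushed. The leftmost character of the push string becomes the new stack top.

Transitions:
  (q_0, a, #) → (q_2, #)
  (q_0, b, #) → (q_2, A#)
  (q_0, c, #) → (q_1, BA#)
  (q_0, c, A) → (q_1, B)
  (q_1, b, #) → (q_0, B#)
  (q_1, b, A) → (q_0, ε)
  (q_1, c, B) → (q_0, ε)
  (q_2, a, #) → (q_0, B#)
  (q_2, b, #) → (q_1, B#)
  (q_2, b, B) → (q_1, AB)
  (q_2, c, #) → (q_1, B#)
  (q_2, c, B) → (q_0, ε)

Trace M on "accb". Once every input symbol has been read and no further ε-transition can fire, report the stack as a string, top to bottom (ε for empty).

A#

(q_0, accb, #)
  read a, top #: go to q_2, push # → (q_2, ccb, #)
  read c, top #: go to q_1, push B# → (q_1, cb, B#)
  read c, top B: go to q_0, push ε → (q_0, b, #)
  read b, top #: go to q_2, push A# → (q_2, ε, A#)
All input consumed in state q_2 with stack A#.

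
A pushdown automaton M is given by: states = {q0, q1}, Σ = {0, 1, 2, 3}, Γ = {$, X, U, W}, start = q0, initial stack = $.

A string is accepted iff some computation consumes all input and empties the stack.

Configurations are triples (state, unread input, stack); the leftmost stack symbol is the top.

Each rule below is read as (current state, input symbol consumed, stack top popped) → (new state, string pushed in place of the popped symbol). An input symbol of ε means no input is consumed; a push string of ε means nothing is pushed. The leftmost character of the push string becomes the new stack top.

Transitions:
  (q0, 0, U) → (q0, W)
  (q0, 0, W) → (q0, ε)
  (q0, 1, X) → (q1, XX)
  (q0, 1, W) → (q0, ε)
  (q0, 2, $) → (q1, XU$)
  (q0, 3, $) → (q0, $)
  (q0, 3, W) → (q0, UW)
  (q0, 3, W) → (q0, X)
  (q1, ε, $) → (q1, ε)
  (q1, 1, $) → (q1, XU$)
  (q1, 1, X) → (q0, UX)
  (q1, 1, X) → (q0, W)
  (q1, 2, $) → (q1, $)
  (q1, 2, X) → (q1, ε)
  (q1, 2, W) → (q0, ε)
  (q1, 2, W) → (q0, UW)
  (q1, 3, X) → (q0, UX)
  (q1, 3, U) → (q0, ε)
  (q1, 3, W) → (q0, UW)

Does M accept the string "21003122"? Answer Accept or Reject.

One accepting computation: (q0, 21003122, $) ⊢ (q1, 1003122, XU$) ⊢ (q0, 003122, WU$) ⊢ (q0, 03122, U$) ⊢ (q0, 3122, W$) ⊢ (q0, 122, X$) ⊢ (q1, 22, XX$) ⊢ (q1, 2, X$) ⊢ (q1, ε, $) ⊢ (q1, ε, ε)
All input consumed and the stack is empty.

Accept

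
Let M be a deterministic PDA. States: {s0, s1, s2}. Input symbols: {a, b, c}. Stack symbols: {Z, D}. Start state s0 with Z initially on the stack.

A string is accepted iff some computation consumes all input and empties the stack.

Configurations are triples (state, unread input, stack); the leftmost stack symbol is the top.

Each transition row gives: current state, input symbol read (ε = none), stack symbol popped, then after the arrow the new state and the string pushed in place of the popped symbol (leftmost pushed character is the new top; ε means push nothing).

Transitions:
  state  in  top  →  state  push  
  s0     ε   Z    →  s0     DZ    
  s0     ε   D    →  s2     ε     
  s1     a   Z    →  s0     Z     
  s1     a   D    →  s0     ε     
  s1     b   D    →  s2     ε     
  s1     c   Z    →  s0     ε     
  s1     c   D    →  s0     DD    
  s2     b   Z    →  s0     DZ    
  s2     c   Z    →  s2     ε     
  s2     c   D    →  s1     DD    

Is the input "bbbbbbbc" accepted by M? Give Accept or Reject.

(s0, bbbbbbbc, Z)
  ε-move, top Z: go to s0, push DZ → (s0, bbbbbbbc, DZ)
  ε-move, top D: go to s2, push ε → (s2, bbbbbbbc, Z)
  read b, top Z: go to s0, push DZ → (s0, bbbbbbc, DZ)
  ε-move, top D: go to s2, push ε → (s2, bbbbbbc, Z)
  read b, top Z: go to s0, push DZ → (s0, bbbbbc, DZ)
  ε-move, top D: go to s2, push ε → (s2, bbbbbc, Z)
  read b, top Z: go to s0, push DZ → (s0, bbbbc, DZ)
  ε-move, top D: go to s2, push ε → (s2, bbbbc, Z)
  read b, top Z: go to s0, push DZ → (s0, bbbc, DZ)
  ε-move, top D: go to s2, push ε → (s2, bbbc, Z)
  read b, top Z: go to s0, push DZ → (s0, bbc, DZ)
  ε-move, top D: go to s2, push ε → (s2, bbc, Z)
  read b, top Z: go to s0, push DZ → (s0, bc, DZ)
  ε-move, top D: go to s2, push ε → (s2, bc, Z)
  read b, top Z: go to s0, push DZ → (s0, c, DZ)
  ε-move, top D: go to s2, push ε → (s2, c, Z)
  read c, top Z: go to s2, push ε → (s2, ε, ε)
All input consumed and the stack is empty.

Accept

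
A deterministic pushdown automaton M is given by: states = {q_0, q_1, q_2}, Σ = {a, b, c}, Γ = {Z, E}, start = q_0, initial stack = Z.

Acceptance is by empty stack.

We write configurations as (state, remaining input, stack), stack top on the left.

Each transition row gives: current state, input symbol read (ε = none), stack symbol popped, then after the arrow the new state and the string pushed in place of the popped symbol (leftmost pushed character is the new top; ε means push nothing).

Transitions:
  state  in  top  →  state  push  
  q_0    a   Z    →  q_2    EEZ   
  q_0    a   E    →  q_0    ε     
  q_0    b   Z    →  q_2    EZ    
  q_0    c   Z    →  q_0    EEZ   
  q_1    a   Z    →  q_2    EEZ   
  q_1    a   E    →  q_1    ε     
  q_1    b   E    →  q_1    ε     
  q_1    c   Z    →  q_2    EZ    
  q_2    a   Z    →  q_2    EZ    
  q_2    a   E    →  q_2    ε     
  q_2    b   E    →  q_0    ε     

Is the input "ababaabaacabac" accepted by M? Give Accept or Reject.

(q_0, ababaabaacabac, Z)
  read a, top Z: go to q_2, push EEZ → (q_2, babaabaacabac, EEZ)
  read b, top E: go to q_0, push ε → (q_0, abaabaacabac, EZ)
  read a, top E: go to q_0, push ε → (q_0, baabaacabac, Z)
  read b, top Z: go to q_2, push EZ → (q_2, aabaacabac, EZ)
  read a, top E: go to q_2, push ε → (q_2, abaacabac, Z)
  read a, top Z: go to q_2, push EZ → (q_2, baacabac, EZ)
  read b, top E: go to q_0, push ε → (q_0, aacabac, Z)
  read a, top Z: go to q_2, push EEZ → (q_2, acabac, EEZ)
  read a, top E: go to q_2, push ε → (q_2, cabac, EZ)
No transition applies at (q_2, cabac, EZ); input not fully consumed.

Reject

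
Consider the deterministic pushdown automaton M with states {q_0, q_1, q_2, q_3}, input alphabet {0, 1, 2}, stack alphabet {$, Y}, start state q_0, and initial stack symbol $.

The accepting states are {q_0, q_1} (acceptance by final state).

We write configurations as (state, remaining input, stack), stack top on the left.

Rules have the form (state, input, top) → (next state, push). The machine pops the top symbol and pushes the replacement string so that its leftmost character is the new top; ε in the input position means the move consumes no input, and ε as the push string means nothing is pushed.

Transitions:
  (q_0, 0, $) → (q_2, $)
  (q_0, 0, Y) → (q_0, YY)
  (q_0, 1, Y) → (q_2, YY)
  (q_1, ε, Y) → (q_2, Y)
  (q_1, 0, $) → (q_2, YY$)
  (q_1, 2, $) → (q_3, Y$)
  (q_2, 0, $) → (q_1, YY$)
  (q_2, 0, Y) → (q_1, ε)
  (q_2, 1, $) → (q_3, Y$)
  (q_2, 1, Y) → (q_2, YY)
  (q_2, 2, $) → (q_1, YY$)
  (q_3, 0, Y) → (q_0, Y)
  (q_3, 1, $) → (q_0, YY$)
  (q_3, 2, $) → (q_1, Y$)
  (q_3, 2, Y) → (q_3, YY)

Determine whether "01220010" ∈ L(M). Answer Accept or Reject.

Accept

(q_0, 01220010, $)
  read 0, top $: go to q_2, push $ → (q_2, 1220010, $)
  read 1, top $: go to q_3, push Y$ → (q_3, 220010, Y$)
  read 2, top Y: go to q_3, push YY → (q_3, 20010, YY$)
  read 2, top Y: go to q_3, push YY → (q_3, 0010, YYY$)
  read 0, top Y: go to q_0, push Y → (q_0, 010, YYY$)
  read 0, top Y: go to q_0, push YY → (q_0, 10, YYYY$)
  read 1, top Y: go to q_2, push YY → (q_2, 0, YYYYY$)
  read 0, top Y: go to q_1, push ε → (q_1, ε, YYYY$)
All input consumed; state q_1 ∈ F.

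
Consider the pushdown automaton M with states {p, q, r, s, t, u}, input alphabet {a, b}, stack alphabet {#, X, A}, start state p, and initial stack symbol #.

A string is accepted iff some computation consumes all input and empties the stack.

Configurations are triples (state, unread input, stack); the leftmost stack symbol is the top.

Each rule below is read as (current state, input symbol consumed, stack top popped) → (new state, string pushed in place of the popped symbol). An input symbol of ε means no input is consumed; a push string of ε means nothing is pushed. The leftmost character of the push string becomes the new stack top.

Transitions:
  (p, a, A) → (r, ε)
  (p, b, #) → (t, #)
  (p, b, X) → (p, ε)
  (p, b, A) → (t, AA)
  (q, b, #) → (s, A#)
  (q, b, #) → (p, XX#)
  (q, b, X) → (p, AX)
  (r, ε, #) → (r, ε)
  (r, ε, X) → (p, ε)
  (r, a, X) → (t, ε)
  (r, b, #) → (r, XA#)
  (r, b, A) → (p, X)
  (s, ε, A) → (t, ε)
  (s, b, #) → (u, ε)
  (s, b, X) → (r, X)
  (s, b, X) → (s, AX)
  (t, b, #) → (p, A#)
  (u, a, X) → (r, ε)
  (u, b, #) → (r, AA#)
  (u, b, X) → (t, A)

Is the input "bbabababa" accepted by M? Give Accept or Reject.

Accept

One accepting computation: (p, bbabababa, #) ⊢ (t, babababa, #) ⊢ (p, abababa, A#) ⊢ (r, bababa, #) ⊢ (r, ababa, XA#) ⊢ (p, ababa, A#) ⊢ (r, baba, #) ⊢ (r, aba, XA#) ⊢ (p, aba, A#) ⊢ (r, ba, #) ⊢ (r, a, XA#) ⊢ (p, a, A#) ⊢ (r, ε, #) ⊢ (r, ε, ε)
All input consumed and the stack is empty.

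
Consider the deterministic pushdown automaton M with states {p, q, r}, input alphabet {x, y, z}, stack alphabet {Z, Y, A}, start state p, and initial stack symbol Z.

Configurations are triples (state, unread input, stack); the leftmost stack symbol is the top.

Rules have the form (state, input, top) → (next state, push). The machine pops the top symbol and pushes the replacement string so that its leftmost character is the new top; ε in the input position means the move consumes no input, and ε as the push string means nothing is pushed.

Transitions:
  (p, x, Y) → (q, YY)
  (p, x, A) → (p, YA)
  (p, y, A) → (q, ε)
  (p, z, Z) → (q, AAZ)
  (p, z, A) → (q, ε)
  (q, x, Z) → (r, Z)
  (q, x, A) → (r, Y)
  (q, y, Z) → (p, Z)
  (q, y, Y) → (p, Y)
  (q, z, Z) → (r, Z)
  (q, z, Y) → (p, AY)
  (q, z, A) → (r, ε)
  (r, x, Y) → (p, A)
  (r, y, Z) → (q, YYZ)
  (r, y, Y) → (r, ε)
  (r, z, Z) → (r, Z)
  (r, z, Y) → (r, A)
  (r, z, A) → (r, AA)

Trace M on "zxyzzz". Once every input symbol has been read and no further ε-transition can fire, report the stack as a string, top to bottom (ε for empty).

(p, zxyzzz, Z) ⊢ (q, xyzzz, AAZ) ⊢ (r, yzzz, YAZ) ⊢ (r, zzz, AZ) ⊢ (r, zz, AAZ) ⊢ (r, z, AAAZ) ⊢ (r, ε, AAAAZ)
All input consumed in state r with stack AAAAZ.

AAAAZ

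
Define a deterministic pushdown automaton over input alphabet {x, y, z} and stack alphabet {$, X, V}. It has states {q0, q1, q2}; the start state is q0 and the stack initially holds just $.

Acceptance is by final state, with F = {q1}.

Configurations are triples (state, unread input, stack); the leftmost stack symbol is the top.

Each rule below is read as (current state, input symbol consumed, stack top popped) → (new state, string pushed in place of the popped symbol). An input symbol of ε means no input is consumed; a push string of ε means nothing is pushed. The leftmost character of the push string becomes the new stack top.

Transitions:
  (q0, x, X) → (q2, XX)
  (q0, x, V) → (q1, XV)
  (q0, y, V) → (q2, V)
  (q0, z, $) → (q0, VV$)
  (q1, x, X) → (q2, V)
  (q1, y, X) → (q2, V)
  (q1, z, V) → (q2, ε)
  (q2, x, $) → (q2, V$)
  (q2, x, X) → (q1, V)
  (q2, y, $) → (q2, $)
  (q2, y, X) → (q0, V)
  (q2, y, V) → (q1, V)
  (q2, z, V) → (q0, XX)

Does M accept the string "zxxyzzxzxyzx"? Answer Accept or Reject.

(q0, zxxyzzxzxyzx, $)
  read z, top $: go to q0, push VV$ → (q0, xxyzzxzxyzx, VV$)
  read x, top V: go to q1, push XV → (q1, xyzzxzxyzx, XVV$)
  read x, top X: go to q2, push V → (q2, yzzxzxyzx, VVV$)
  read y, top V: go to q1, push V → (q1, zzxzxyzx, VVV$)
  read z, top V: go to q2, push ε → (q2, zxzxyzx, VV$)
  read z, top V: go to q0, push XX → (q0, xzxyzx, XXV$)
  read x, top X: go to q2, push XX → (q2, zxyzx, XXXV$)
No transition applies at (q2, zxyzx, XXXV$); input not fully consumed.

Reject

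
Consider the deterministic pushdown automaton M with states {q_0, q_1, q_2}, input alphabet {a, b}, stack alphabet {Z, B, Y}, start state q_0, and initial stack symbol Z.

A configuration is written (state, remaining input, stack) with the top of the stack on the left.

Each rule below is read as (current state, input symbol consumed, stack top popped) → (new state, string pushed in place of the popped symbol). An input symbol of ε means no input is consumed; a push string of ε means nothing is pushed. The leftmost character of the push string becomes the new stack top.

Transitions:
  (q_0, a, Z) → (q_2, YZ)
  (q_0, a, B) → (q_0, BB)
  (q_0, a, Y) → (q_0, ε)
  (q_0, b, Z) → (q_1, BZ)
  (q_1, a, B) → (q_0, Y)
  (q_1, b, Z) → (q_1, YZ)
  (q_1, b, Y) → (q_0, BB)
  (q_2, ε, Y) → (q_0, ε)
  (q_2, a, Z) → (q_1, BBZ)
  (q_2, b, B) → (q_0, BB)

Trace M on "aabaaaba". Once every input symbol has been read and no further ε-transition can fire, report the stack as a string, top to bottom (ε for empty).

YZ

(q_0, aabaaaba, Z)
  read a, top Z: go to q_2, push YZ → (q_2, abaaaba, YZ)
  ε-move, top Y: go to q_0, push ε → (q_0, abaaaba, Z)
  read a, top Z: go to q_2, push YZ → (q_2, baaaba, YZ)
  ε-move, top Y: go to q_0, push ε → (q_0, baaaba, Z)
  read b, top Z: go to q_1, push BZ → (q_1, aaaba, BZ)
  read a, top B: go to q_0, push Y → (q_0, aaba, YZ)
  read a, top Y: go to q_0, push ε → (q_0, aba, Z)
  read a, top Z: go to q_2, push YZ → (q_2, ba, YZ)
  ε-move, top Y: go to q_0, push ε → (q_0, ba, Z)
  read b, top Z: go to q_1, push BZ → (q_1, a, BZ)
  read a, top B: go to q_0, push Y → (q_0, ε, YZ)
All input consumed in state q_0 with stack YZ.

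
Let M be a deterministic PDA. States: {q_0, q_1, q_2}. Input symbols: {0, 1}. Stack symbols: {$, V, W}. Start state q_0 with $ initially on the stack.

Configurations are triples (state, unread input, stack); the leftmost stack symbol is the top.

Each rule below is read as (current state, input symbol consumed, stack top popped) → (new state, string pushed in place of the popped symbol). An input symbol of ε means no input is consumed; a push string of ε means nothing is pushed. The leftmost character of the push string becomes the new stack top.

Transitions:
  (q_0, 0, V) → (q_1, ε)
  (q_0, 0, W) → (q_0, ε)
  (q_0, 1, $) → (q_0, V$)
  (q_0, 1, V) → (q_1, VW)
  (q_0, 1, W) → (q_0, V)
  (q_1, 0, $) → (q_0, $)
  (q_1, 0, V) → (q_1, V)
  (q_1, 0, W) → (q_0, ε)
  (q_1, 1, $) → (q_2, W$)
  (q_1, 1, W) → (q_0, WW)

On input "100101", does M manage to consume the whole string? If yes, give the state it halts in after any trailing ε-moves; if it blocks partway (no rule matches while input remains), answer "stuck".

(q_0, 100101, $)
  read 1, top $: go to q_0, push V$ → (q_0, 00101, V$)
  read 0, top V: go to q_1, push ε → (q_1, 0101, $)
  read 0, top $: go to q_0, push $ → (q_0, 101, $)
  read 1, top $: go to q_0, push V$ → (q_0, 01, V$)
  read 0, top V: go to q_1, push ε → (q_1, 1, $)
  read 1, top $: go to q_2, push W$ → (q_2, ε, W$)
All input consumed; M is in state q_2.

q_2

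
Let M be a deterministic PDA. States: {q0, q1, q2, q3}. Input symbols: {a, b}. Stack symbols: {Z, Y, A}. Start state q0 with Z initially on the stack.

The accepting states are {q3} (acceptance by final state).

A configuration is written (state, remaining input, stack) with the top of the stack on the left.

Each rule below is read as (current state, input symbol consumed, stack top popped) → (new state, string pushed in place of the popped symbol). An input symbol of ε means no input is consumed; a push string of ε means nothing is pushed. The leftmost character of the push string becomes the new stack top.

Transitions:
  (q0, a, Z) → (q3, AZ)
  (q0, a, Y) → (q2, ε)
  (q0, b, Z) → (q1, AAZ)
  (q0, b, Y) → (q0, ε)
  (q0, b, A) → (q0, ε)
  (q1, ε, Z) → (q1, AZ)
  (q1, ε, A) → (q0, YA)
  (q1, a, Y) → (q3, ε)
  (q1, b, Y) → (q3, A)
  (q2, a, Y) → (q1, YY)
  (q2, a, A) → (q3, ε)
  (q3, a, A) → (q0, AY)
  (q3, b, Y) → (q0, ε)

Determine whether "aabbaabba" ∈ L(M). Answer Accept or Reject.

Accept

(q0, aabbaabba, Z)
  read a, top Z: go to q3, push AZ → (q3, abbaabba, AZ)
  read a, top A: go to q0, push AY → (q0, bbaabba, AYZ)
  read b, top A: go to q0, push ε → (q0, baabba, YZ)
  read b, top Y: go to q0, push ε → (q0, aabba, Z)
  read a, top Z: go to q3, push AZ → (q3, abba, AZ)
  read a, top A: go to q0, push AY → (q0, bba, AYZ)
  read b, top A: go to q0, push ε → (q0, ba, YZ)
  read b, top Y: go to q0, push ε → (q0, a, Z)
  read a, top Z: go to q3, push AZ → (q3, ε, AZ)
All input consumed; state q3 ∈ F.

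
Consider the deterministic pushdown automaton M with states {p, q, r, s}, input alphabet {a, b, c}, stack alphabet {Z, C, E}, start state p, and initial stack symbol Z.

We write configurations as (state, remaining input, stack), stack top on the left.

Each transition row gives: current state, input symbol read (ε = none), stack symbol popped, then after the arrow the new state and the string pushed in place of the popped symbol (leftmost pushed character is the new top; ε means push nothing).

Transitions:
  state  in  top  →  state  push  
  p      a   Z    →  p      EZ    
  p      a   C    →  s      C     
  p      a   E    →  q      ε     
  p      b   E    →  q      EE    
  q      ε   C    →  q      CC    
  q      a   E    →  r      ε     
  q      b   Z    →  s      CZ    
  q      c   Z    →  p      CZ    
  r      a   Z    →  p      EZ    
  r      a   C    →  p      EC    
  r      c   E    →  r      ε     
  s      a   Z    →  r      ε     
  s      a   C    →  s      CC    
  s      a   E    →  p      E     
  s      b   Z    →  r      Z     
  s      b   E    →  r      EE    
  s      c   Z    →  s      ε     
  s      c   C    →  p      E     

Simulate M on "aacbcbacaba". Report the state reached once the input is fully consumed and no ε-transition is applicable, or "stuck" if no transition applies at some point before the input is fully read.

stuck

(p, aacbcbacaba, Z) ⊢ (p, acbcbacaba, EZ) ⊢ (q, cbcbacaba, Z) ⊢ (p, bcbacaba, CZ)
No transition for (p, b, top C); M blocks with input bcbacaba remaining.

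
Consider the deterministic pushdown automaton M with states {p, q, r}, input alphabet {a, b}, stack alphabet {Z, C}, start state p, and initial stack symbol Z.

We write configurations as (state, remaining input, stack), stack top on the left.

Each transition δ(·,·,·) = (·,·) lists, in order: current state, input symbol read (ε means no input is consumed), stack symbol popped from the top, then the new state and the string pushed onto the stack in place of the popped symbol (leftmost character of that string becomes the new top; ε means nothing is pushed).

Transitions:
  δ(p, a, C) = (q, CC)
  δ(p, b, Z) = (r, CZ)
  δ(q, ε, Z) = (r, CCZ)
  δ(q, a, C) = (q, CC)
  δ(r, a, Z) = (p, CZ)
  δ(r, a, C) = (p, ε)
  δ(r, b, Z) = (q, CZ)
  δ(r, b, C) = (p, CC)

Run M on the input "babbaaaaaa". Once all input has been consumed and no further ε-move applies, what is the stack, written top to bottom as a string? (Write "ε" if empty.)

CCCCCCCCZ

(p, babbaaaaaa, Z) ⊢ (r, abbaaaaaa, CZ) ⊢ (p, bbaaaaaa, Z) ⊢ (r, baaaaaa, CZ) ⊢ (p, aaaaaa, CCZ) ⊢ (q, aaaaa, CCCZ) ⊢ (q, aaaa, CCCCZ) ⊢ (q, aaa, CCCCCZ) ⊢ (q, aa, CCCCCCZ) ⊢ (q, a, CCCCCCCZ) ⊢ (q, ε, CCCCCCCCZ)
All input consumed in state q with stack CCCCCCCCZ.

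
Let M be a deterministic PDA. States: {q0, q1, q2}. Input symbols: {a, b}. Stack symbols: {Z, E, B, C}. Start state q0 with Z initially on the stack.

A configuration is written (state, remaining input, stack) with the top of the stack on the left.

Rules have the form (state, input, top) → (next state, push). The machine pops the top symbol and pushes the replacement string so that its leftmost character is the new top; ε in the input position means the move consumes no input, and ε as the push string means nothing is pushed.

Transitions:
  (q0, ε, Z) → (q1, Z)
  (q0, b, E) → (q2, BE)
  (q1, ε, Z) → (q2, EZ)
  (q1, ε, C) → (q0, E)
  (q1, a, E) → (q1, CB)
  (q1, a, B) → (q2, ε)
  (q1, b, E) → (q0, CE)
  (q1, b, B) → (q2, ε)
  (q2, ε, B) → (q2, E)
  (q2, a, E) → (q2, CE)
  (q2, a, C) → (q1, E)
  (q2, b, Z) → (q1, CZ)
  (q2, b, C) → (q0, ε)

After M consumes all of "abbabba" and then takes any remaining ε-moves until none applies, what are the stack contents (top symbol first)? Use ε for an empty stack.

CEEEZ

(q0, abbabba, Z)
  ε-move, top Z: go to q1, push Z → (q1, abbabba, Z)
  ε-move, top Z: go to q2, push EZ → (q2, abbabba, EZ)
  read a, top E: go to q2, push CE → (q2, bbabba, CEZ)
  read b, top C: go to q0, push ε → (q0, babba, EZ)
  read b, top E: go to q2, push BE → (q2, abba, BEZ)
  ε-move, top B: go to q2, push E → (q2, abba, EEZ)
  read a, top E: go to q2, push CE → (q2, bba, CEEZ)
  read b, top C: go to q0, push ε → (q0, ba, EEZ)
  read b, top E: go to q2, push BE → (q2, a, BEEZ)
  ε-move, top B: go to q2, push E → (q2, a, EEEZ)
  read a, top E: go to q2, push CE → (q2, ε, CEEEZ)
All input consumed in state q2 with stack CEEEZ.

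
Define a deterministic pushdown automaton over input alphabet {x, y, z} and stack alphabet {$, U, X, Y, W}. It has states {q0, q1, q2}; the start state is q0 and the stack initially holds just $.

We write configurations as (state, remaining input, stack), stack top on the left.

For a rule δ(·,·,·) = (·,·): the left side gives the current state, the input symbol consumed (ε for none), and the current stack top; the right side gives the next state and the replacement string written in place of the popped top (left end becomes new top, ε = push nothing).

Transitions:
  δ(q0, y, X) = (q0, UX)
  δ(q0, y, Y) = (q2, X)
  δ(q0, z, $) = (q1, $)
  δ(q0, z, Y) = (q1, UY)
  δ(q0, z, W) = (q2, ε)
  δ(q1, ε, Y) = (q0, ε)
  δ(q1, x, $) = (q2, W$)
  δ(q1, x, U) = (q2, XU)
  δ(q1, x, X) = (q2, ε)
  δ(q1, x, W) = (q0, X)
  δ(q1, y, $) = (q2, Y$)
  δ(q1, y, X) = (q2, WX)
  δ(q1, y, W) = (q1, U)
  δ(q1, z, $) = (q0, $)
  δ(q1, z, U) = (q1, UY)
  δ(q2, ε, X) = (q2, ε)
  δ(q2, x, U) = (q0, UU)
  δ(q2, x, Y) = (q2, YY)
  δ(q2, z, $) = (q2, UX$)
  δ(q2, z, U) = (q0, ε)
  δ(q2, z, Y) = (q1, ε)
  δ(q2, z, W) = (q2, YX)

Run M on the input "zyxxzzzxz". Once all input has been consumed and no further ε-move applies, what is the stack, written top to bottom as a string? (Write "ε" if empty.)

(q0, zyxxzzzxz, $) ⊢ (q1, yxxzzzxz, $) ⊢ (q2, xxzzzxz, Y$) ⊢ (q2, xzzzxz, YY$) ⊢ (q2, zzzxz, YYY$) ⊢ (q1, zzxz, YY$) ⊢ (q0, zzxz, Y$) ⊢ (q1, zxz, UY$) ⊢ (q1, xz, UYY$) ⊢ (q2, z, XUYY$) ⊢ (q2, z, UYY$) ⊢ (q0, ε, YY$)
All input consumed in state q0 with stack YY$.

YY$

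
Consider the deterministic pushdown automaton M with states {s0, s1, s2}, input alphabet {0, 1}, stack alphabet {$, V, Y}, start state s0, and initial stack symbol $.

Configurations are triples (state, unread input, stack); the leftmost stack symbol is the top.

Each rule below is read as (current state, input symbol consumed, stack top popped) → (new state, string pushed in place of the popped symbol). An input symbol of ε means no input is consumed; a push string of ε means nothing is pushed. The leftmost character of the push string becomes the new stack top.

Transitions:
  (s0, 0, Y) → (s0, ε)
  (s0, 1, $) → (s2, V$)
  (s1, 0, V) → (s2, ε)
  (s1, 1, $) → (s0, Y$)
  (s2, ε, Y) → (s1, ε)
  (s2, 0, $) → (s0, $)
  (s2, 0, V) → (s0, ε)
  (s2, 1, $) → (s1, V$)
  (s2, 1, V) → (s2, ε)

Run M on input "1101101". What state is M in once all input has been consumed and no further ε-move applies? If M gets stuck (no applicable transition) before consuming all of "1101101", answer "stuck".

(s0, 1101101, $)
  read 1, top $: go to s2, push V$ → (s2, 101101, V$)
  read 1, top V: go to s2, push ε → (s2, 01101, $)
  read 0, top $: go to s0, push $ → (s0, 1101, $)
  read 1, top $: go to s2, push V$ → (s2, 101, V$)
  read 1, top V: go to s2, push ε → (s2, 01, $)
  read 0, top $: go to s0, push $ → (s0, 1, $)
  read 1, top $: go to s2, push V$ → (s2, ε, V$)
All input consumed; M is in state s2.

s2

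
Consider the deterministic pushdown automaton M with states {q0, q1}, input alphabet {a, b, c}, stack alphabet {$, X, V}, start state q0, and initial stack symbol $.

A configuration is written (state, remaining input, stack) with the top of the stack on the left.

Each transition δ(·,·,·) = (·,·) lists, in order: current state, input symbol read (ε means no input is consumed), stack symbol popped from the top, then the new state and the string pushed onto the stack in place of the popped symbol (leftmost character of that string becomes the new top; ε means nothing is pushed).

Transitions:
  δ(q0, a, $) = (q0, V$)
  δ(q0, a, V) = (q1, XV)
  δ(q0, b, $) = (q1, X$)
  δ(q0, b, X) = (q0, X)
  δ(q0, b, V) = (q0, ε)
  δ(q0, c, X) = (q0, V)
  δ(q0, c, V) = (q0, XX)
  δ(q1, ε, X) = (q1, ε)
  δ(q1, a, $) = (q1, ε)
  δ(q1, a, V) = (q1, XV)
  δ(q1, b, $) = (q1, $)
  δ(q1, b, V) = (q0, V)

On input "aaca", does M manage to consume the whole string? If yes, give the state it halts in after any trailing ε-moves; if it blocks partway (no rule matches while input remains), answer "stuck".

(q0, aaca, $)
  read a, top $: go to q0, push V$ → (q0, aca, V$)
  read a, top V: go to q1, push XV → (q1, ca, XV$)
  ε-move, top X: go to q1, push ε → (q1, ca, V$)
No transition for (q1, c, top V); M blocks with input ca remaining.

stuck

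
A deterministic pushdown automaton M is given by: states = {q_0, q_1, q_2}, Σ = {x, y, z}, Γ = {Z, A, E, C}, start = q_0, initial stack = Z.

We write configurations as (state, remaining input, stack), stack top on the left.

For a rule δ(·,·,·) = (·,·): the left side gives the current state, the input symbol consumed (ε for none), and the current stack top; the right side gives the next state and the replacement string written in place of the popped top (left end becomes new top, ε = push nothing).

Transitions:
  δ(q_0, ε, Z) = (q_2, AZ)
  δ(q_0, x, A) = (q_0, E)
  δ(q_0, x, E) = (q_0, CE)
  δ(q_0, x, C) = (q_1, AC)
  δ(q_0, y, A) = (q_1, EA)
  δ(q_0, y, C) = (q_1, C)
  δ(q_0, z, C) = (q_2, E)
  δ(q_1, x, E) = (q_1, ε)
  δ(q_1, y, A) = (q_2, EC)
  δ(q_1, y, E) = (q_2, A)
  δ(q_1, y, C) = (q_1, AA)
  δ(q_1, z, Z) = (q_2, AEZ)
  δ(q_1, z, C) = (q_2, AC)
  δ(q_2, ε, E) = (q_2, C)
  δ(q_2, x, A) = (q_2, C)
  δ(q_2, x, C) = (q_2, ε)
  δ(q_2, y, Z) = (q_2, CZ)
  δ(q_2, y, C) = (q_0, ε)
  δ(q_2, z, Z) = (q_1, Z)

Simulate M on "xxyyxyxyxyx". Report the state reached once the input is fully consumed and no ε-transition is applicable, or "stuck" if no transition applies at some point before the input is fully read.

q_2

(q_0, xxyyxyxyxyx, Z)
  ε-move, top Z: go to q_2, push AZ → (q_2, xxyyxyxyxyx, AZ)
  read x, top A: go to q_2, push C → (q_2, xyyxyxyxyx, CZ)
  read x, top C: go to q_2, push ε → (q_2, yyxyxyxyx, Z)
  read y, top Z: go to q_2, push CZ → (q_2, yxyxyxyx, CZ)
  read y, top C: go to q_0, push ε → (q_0, xyxyxyx, Z)
  ε-move, top Z: go to q_2, push AZ → (q_2, xyxyxyx, AZ)
  read x, top A: go to q_2, push C → (q_2, yxyxyx, CZ)
  read y, top C: go to q_0, push ε → (q_0, xyxyx, Z)
  ε-move, top Z: go to q_2, push AZ → (q_2, xyxyx, AZ)
  read x, top A: go to q_2, push C → (q_2, yxyx, CZ)
  read y, top C: go to q_0, push ε → (q_0, xyx, Z)
  ε-move, top Z: go to q_2, push AZ → (q_2, xyx, AZ)
  read x, top A: go to q_2, push C → (q_2, yx, CZ)
  read y, top C: go to q_0, push ε → (q_0, x, Z)
  ε-move, top Z: go to q_2, push AZ → (q_2, x, AZ)
  read x, top A: go to q_2, push C → (q_2, ε, CZ)
All input consumed; M is in state q_2.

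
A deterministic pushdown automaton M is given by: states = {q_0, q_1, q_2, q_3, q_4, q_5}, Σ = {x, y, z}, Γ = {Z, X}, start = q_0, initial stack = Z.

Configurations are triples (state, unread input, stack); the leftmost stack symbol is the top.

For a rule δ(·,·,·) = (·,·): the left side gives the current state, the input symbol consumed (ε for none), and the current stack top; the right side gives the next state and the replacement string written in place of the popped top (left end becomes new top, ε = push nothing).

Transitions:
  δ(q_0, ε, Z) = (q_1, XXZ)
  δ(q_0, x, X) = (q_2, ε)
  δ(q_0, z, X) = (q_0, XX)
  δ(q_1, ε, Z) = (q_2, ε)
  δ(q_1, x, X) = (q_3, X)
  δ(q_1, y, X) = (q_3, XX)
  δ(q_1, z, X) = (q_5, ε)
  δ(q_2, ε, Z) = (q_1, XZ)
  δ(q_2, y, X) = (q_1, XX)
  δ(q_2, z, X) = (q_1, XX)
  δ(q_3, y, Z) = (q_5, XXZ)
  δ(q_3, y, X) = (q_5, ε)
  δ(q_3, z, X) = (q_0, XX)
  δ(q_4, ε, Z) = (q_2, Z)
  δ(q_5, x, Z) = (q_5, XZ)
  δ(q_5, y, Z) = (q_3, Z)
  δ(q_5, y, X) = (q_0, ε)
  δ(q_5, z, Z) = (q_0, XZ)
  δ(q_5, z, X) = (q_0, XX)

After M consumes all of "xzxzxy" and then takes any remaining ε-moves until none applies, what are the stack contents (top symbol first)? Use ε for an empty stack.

XXZ

(q_0, xzxzxy, Z) ⊢ (q_1, xzxzxy, XXZ) ⊢ (q_3, zxzxy, XXZ) ⊢ (q_0, xzxy, XXXZ) ⊢ (q_2, zxy, XXZ) ⊢ (q_1, xy, XXXZ) ⊢ (q_3, y, XXXZ) ⊢ (q_5, ε, XXZ)
All input consumed in state q_5 with stack XXZ.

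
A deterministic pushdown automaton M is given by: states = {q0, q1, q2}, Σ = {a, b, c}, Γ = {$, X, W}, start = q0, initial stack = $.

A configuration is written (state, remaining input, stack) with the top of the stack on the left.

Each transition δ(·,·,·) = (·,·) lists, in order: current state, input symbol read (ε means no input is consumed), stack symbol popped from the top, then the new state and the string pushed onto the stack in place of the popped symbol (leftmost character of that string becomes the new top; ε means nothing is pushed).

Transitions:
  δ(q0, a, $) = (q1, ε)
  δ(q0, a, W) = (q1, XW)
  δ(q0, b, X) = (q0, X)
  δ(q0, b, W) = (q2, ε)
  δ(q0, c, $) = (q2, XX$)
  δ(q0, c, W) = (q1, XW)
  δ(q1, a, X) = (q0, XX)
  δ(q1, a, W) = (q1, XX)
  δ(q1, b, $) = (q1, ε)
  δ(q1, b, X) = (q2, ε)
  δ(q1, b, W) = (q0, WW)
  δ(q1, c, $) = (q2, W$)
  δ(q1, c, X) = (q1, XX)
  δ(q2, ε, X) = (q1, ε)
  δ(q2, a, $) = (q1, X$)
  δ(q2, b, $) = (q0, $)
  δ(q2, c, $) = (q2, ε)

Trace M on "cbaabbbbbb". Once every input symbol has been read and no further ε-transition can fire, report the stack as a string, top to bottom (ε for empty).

(q0, cbaabbbbbb, $)
  read c, top $: go to q2, push XX$ → (q2, baabbbbbb, XX$)
  ε-move, top X: go to q1, push ε → (q1, baabbbbbb, X$)
  read b, top X: go to q2, push ε → (q2, aabbbbbb, $)
  read a, top $: go to q1, push X$ → (q1, abbbbbb, X$)
  read a, top X: go to q0, push XX → (q0, bbbbbb, XX$)
  read b, top X: go to q0, push X → (q0, bbbbb, XX$)
  read b, top X: go to q0, push X → (q0, bbbb, XX$)
  read b, top X: go to q0, push X → (q0, bbb, XX$)
  read b, top X: go to q0, push X → (q0, bb, XX$)
  read b, top X: go to q0, push X → (q0, b, XX$)
  read b, top X: go to q0, push X → (q0, ε, XX$)
All input consumed in state q0 with stack XX$.

XX$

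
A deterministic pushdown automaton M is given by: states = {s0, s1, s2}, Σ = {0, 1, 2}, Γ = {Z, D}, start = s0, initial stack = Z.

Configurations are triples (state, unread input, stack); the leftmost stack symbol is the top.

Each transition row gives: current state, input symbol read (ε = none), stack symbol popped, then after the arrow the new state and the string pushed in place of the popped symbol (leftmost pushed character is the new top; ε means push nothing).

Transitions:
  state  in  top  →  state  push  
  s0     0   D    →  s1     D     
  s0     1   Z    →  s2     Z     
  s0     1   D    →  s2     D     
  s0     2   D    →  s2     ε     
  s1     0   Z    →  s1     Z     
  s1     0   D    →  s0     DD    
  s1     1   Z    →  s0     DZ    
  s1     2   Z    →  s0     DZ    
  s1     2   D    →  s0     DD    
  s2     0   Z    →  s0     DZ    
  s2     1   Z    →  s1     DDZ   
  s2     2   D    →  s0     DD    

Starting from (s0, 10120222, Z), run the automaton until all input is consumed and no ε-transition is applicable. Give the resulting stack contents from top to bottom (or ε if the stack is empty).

(s0, 10120222, Z)
  read 1, top Z: go to s2, push Z → (s2, 0120222, Z)
  read 0, top Z: go to s0, push DZ → (s0, 120222, DZ)
  read 1, top D: go to s2, push D → (s2, 20222, DZ)
  read 2, top D: go to s0, push DD → (s0, 0222, DDZ)
  read 0, top D: go to s1, push D → (s1, 222, DDZ)
  read 2, top D: go to s0, push DD → (s0, 22, DDDZ)
  read 2, top D: go to s2, push ε → (s2, 2, DDZ)
  read 2, top D: go to s0, push DD → (s0, ε, DDDZ)
All input consumed in state s0 with stack DDDZ.

DDDZ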